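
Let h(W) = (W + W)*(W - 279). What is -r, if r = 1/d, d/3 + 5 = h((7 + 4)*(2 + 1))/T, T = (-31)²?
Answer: 961/63123 ≈ 0.015224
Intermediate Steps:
h(W) = 2*W*(-279 + W) (h(W) = (2*W)*(-279 + W) = 2*W*(-279 + W))
T = 961
d = -63123/961 (d = -15 + 3*((2*((7 + 4)*(2 + 1))*(-279 + (7 + 4)*(2 + 1)))/961) = -15 + 3*((2*(11*3)*(-279 + 11*3))*(1/961)) = -15 + 3*((2*33*(-279 + 33))*(1/961)) = -15 + 3*((2*33*(-246))*(1/961)) = -15 + 3*(-16236*1/961) = -15 + 3*(-16236/961) = -15 - 48708/961 = -63123/961 ≈ -65.685)
r = -961/63123 (r = 1/(-63123/961) = -961/63123 ≈ -0.015224)
-r = -1*(-961/63123) = 961/63123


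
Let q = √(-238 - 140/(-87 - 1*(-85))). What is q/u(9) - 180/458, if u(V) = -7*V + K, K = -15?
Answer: -90/229 - I*√42/39 ≈ -0.39301 - 0.16617*I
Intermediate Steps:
q = 2*I*√42 (q = √(-238 - 140/(-87 + 85)) = √(-238 - 140/(-2)) = √(-238 - 140*(-½)) = √(-238 + 70) = √(-168) = 2*I*√42 ≈ 12.961*I)
u(V) = -15 - 7*V (u(V) = -7*V - 15 = -15 - 7*V)
q/u(9) - 180/458 = (2*I*√42)/(-15 - 7*9) - 180/458 = (2*I*√42)/(-15 - 63) - 180*1/458 = (2*I*√42)/(-78) - 90/229 = (2*I*√42)*(-1/78) - 90/229 = -I*√42/39 - 90/229 = -90/229 - I*√42/39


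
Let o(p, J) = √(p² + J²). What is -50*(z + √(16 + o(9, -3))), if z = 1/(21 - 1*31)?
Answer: 5 - 50*√(16 + 3*√10) ≈ -247.42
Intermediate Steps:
o(p, J) = √(J² + p²)
z = -⅒ (z = 1/(21 - 31) = 1/(-10) = -⅒ ≈ -0.10000)
-50*(z + √(16 + o(9, -3))) = -50*(-⅒ + √(16 + √((-3)² + 9²))) = -50*(-⅒ + √(16 + √(9 + 81))) = -50*(-⅒ + √(16 + √90)) = -50*(-⅒ + √(16 + 3*√10)) = 5 - 50*√(16 + 3*√10)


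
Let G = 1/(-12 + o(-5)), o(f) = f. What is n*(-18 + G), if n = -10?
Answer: 3070/17 ≈ 180.59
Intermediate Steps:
G = -1/17 (G = 1/(-12 - 5) = 1/(-17) = -1/17 ≈ -0.058824)
n*(-18 + G) = -10*(-18 - 1/17) = -10*(-307/17) = 3070/17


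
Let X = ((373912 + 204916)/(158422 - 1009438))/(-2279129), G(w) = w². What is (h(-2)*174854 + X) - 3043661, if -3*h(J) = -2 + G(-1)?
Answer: -482530169444390577/161631270422 ≈ -2.9854e+6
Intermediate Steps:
h(J) = ⅓ (h(J) = -(-2 + (-1)²)/3 = -(-2 + 1)/3 = -⅓*(-1) = ⅓)
X = 144707/484893811266 (X = (578828/(-851016))*(-1/2279129) = (578828*(-1/851016))*(-1/2279129) = -144707/212754*(-1/2279129) = 144707/484893811266 ≈ 2.9843e-7)
(h(-2)*174854 + X) - 3043661 = ((⅓)*174854 + 144707/484893811266) - 3043661 = (174854/3 + 144707/484893811266) - 3043661 = 9420624719504365/161631270422 - 3043661 = -482530169444390577/161631270422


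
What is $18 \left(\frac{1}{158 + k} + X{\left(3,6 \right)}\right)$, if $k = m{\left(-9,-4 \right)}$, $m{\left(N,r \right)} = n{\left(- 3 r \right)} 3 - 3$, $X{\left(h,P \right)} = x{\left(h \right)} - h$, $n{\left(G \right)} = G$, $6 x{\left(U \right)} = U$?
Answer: $- \frac{8577}{191} \approx -44.906$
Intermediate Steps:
$x{\left(U \right)} = \frac{U}{6}$
$X{\left(h,P \right)} = - \frac{5 h}{6}$ ($X{\left(h,P \right)} = \frac{h}{6} - h = - \frac{5 h}{6}$)
$m{\left(N,r \right)} = -3 - 9 r$ ($m{\left(N,r \right)} = - 3 r 3 - 3 = - 9 r - 3 = -3 - 9 r$)
$k = 33$ ($k = -3 - -36 = -3 + 36 = 33$)
$18 \left(\frac{1}{158 + k} + X{\left(3,6 \right)}\right) = 18 \left(\frac{1}{158 + 33} - \frac{5}{2}\right) = 18 \left(\frac{1}{191} - \frac{5}{2}\right) = 18 \left(- \frac{953}{382}\right) = - \frac{8577}{191}$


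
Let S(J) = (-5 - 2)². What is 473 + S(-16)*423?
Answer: 21200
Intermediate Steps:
S(J) = 49 (S(J) = (-7)² = 49)
473 + S(-16)*423 = 473 + 49*423 = 473 + 20727 = 21200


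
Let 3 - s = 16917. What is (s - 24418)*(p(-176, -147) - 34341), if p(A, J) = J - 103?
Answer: 1429715212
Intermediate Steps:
s = -16914 (s = 3 - 1*16917 = 3 - 16917 = -16914)
p(A, J) = -103 + J
(s - 24418)*(p(-176, -147) - 34341) = (-16914 - 24418)*((-103 - 147) - 34341) = -41332*(-250 - 34341) = -41332*(-34591) = 1429715212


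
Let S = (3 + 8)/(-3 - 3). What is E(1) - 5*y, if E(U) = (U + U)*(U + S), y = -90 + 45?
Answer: 670/3 ≈ 223.33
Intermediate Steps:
S = -11/6 (S = 11/(-6) = 11*(-1/6) = -11/6 ≈ -1.8333)
y = -45
E(U) = 2*U*(-11/6 + U) (E(U) = (U + U)*(U - 11/6) = (2*U)*(-11/6 + U) = 2*U*(-11/6 + U))
E(1) - 5*y = (1/3)*1*(-11 + 6*1) - 5*(-45) = (1/3)*1*(-11 + 6) + 225 = (1/3)*1*(-5) + 225 = -5/3 + 225 = 670/3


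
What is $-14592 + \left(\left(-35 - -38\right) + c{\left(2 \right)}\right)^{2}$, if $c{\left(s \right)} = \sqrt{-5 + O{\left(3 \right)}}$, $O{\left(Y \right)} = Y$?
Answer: $-14585 + 6 i \sqrt{2} \approx -14585.0 + 8.4853 i$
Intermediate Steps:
$c{\left(s \right)} = i \sqrt{2}$ ($c{\left(s \right)} = \sqrt{-5 + 3} = \sqrt{-2} = i \sqrt{2}$)
$-14592 + \left(\left(-35 - -38\right) + c{\left(2 \right)}\right)^{2} = -14592 + \left(\left(-35 - -38\right) + i \sqrt{2}\right)^{2} = -14592 + \left(\left(-35 + 38\right) + i \sqrt{2}\right)^{2} = -14592 + \left(3 + i \sqrt{2}\right)^{2}$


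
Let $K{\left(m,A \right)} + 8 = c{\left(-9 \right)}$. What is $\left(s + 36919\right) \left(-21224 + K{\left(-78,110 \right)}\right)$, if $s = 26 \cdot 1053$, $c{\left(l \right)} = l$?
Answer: $-1365732577$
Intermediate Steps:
$K{\left(m,A \right)} = -17$ ($K{\left(m,A \right)} = -8 - 9 = -17$)
$s = 27378$
$\left(s + 36919\right) \left(-21224 + K{\left(-78,110 \right)}\right) = \left(27378 + 36919\right) \left(-21224 - 17\right) = 64297 \left(-21241\right) = -1365732577$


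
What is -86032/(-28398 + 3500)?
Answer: 43016/12449 ≈ 3.4554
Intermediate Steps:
-86032/(-28398 + 3500) = -86032/(-24898) = -86032*(-1/24898) = 43016/12449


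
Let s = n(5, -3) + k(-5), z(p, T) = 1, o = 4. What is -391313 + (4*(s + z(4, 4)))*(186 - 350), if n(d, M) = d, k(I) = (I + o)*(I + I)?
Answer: -401809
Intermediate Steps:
k(I) = 2*I*(4 + I) (k(I) = (I + 4)*(I + I) = (4 + I)*(2*I) = 2*I*(4 + I))
s = 15 (s = 5 + 2*(-5)*(4 - 5) = 5 + 2*(-5)*(-1) = 5 + 10 = 15)
-391313 + (4*(s + z(4, 4)))*(186 - 350) = -391313 + (4*(15 + 1))*(186 - 350) = -391313 + (4*16)*(-164) = -391313 + 64*(-164) = -391313 - 10496 = -401809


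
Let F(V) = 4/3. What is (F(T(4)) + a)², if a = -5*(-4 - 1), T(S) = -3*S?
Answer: 6241/9 ≈ 693.44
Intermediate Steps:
a = 25 (a = -5*(-5) = 25)
F(V) = 4/3 (F(V) = 4*(⅓) = 4/3)
(F(T(4)) + a)² = (4/3 + 25)² = (79/3)² = 6241/9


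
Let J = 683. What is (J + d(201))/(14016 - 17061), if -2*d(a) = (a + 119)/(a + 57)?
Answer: -88027/392805 ≈ -0.22410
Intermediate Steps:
d(a) = -(119 + a)/(2*(57 + a)) (d(a) = -(a + 119)/(2*(a + 57)) = -(119 + a)/(2*(57 + a)))
(J + d(201))/(14016 - 17061) = (683 + (-119 - 1*201)/(2*(57 + 201)))/(14016 - 17061) = (683 + (½)*(-119 - 201)/258)/(-3045) = (683 + (½)*(1/258)*(-320))*(-1/3045) = (683 - 80/129)*(-1/3045) = (88027/129)*(-1/3045) = -88027/392805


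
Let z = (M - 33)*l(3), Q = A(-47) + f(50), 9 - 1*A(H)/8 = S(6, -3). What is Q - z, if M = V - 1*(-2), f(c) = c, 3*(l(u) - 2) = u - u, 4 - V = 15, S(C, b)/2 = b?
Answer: 254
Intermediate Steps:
S(C, b) = 2*b
V = -11 (V = 4 - 1*15 = 4 - 15 = -11)
l(u) = 2 (l(u) = 2 + (u - u)/3 = 2 + (⅓)*0 = 2 + 0 = 2)
A(H) = 120 (A(H) = 72 - 16*(-3) = 72 - 8*(-6) = 72 + 48 = 120)
M = -9 (M = -11 - 1*(-2) = -11 + 2 = -9)
Q = 170 (Q = 120 + 50 = 170)
z = -84 (z = (-9 - 33)*2 = -42*2 = -84)
Q - z = 170 - 1*(-84) = 170 + 84 = 254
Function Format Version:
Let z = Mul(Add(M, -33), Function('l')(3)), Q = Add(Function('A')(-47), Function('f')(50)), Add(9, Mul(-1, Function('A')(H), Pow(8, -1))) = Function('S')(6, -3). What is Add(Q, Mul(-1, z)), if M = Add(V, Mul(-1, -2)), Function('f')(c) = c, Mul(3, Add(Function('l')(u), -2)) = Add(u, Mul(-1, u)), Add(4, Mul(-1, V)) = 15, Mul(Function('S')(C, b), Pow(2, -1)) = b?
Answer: 254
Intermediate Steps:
Function('S')(C, b) = Mul(2, b)
V = -11 (V = Add(4, Mul(-1, 15)) = Add(4, -15) = -11)
Function('l')(u) = 2 (Function('l')(u) = Add(2, Mul(Rational(1, 3), Add(u, Mul(-1, u)))) = Add(2, Mul(Rational(1, 3), 0)) = Add(2, 0) = 2)
Function('A')(H) = 120 (Function('A')(H) = Add(72, Mul(-8, Mul(2, -3))) = Add(72, Mul(-8, -6)) = Add(72, 48) = 120)
M = -9 (M = Add(-11, Mul(-1, -2)) = Add(-11, 2) = -9)
Q = 170 (Q = Add(120, 50) = 170)
z = -84 (z = Mul(Add(-9, -33), 2) = Mul(-42, 2) = -84)
Add(Q, Mul(-1, z)) = Add(170, Mul(-1, -84)) = Add(170, 84) = 254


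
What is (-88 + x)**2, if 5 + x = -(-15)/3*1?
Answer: 7744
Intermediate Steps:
x = 0 (x = -5 - (-15)/3*1 = -5 - 3*(-5/3)*1 = -5 + 5*1 = -5 + 5 = 0)
(-88 + x)**2 = (-88 + 0)**2 = (-88)**2 = 7744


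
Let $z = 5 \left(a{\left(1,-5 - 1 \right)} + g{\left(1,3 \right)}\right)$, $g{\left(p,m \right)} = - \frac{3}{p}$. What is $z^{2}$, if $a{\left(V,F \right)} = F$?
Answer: $2025$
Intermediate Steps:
$z = -45$ ($z = 5 \left(\left(-5 - 1\right) - \frac{3}{1}\right) = 5 \left(-6 - 3\right) = 5 \left(-9\right) = -45$)
$z^{2} = \left(-45\right)^{2} = 2025$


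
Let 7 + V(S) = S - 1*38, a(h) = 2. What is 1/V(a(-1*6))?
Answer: -1/43 ≈ -0.023256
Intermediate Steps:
V(S) = -45 + S (V(S) = -7 + (S - 1*38) = -7 + (S - 38) = -7 + (-38 + S) = -45 + S)
1/V(a(-1*6)) = 1/(-45 + 2) = 1/(-43) = -1/43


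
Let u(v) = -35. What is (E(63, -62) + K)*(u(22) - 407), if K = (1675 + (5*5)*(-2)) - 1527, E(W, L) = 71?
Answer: -74698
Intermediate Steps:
K = 98 (K = (1675 + 25*(-2)) - 1527 = (1675 - 50) - 1527 = 1625 - 1527 = 98)
(E(63, -62) + K)*(u(22) - 407) = (71 + 98)*(-35 - 407) = 169*(-442) = -74698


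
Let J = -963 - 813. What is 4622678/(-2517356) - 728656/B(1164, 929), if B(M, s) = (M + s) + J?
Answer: -917875971231/399000926 ≈ -2300.4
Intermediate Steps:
J = -1776
B(M, s) = -1776 + M + s (B(M, s) = (M + s) - 1776 = -1776 + M + s)
4622678/(-2517356) - 728656/B(1164, 929) = 4622678/(-2517356) - 728656/(-1776 + 1164 + 929) = 4622678*(-1/2517356) - 728656/317 = -2311339/1258678 - 728656*1/317 = -2311339/1258678 - 728656/317 = -917875971231/399000926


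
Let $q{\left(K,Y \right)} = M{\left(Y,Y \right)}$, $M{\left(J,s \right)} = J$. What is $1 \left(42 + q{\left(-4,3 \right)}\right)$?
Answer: $45$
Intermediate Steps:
$q{\left(K,Y \right)} = Y$
$1 \left(42 + q{\left(-4,3 \right)}\right) = 1 \left(42 + 3\right) = 1 \cdot 45 = 45$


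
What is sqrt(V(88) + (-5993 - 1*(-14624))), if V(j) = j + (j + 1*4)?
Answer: 3*sqrt(979) ≈ 93.867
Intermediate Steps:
V(j) = 4 + 2*j (V(j) = j + (j + 4) = j + (4 + j) = 4 + 2*j)
sqrt(V(88) + (-5993 - 1*(-14624))) = sqrt((4 + 2*88) + (-5993 - 1*(-14624))) = sqrt((4 + 176) + (-5993 + 14624)) = sqrt(180 + 8631) = sqrt(8811) = 3*sqrt(979)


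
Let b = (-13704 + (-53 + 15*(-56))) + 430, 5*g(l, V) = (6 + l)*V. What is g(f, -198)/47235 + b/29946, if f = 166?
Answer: -46943357/76048350 ≈ -0.61728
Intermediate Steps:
g(l, V) = V*(6 + l)/5 (g(l, V) = ((6 + l)*V)/5 = (V*(6 + l))/5 = V*(6 + l)/5)
b = -14167 (b = (-13704 + (-53 - 840)) + 430 = (-13704 - 893) + 430 = -14597 + 430 = -14167)
g(f, -198)/47235 + b/29946 = ((1/5)*(-198)*(6 + 166))/47235 - 14167/29946 = ((1/5)*(-198)*172)*(1/47235) - 14167*1/29946 = -34056/5*1/47235 - 457/966 = -11352/78725 - 457/966 = -46943357/76048350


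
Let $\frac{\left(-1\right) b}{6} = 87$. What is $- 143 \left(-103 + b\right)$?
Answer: $89375$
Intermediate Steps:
$b = -522$ ($b = \left(-6\right) 87 = -522$)
$- 143 \left(-103 + b\right) = - 143 \left(-103 - 522\right) = \left(-143\right) \left(-625\right) = 89375$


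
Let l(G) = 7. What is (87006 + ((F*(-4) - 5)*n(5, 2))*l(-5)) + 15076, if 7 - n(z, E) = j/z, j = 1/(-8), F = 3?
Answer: 4049841/40 ≈ 1.0125e+5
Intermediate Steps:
j = -1/8 ≈ -0.12500
n(z, E) = 7 + 1/(8*z) (n(z, E) = 7 - (-1)/(8*z) = 7 + 1/(8*z))
(87006 + ((F*(-4) - 5)*n(5, 2))*l(-5)) + 15076 = (87006 + ((3*(-4) - 5)*(7 + (1/8)/5))*7) + 15076 = (87006 + ((-12 - 5)*(7 + (1/8)*(1/5)))*7) + 15076 = (87006 - 17*(7 + 1/40)*7) + 15076 = (87006 - 17*281/40*7) + 15076 = (87006 - 4777/40*7) + 15076 = (87006 - 33439/40) + 15076 = 3446801/40 + 15076 = 4049841/40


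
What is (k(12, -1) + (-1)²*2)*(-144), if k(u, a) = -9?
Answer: 1008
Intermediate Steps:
(k(12, -1) + (-1)²*2)*(-144) = (-9 + (-1)²*2)*(-144) = (-9 + 1*2)*(-144) = (-9 + 2)*(-144) = -7*(-144) = 1008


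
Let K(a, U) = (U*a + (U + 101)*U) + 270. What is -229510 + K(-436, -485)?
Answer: 168460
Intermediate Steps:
K(a, U) = 270 + U*a + U*(101 + U) (K(a, U) = (U*a + (101 + U)*U) + 270 = (U*a + U*(101 + U)) + 270 = 270 + U*a + U*(101 + U))
-229510 + K(-436, -485) = -229510 + (270 + (-485)² + 101*(-485) - 485*(-436)) = -229510 + (270 + 235225 - 48985 + 211460) = -229510 + 397970 = 168460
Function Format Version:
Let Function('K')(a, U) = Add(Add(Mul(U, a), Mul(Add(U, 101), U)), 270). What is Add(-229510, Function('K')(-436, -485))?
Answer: 168460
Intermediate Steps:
Function('K')(a, U) = Add(270, Mul(U, a), Mul(U, Add(101, U))) (Function('K')(a, U) = Add(Add(Mul(U, a), Mul(Add(101, U), U)), 270) = Add(Add(Mul(U, a), Mul(U, Add(101, U))), 270) = Add(270, Mul(U, a), Mul(U, Add(101, U))))
Add(-229510, Function('K')(-436, -485)) = Add(-229510, Add(270, Pow(-485, 2), Mul(101, -485), Mul(-485, -436))) = Add(-229510, Add(270, 235225, -48985, 211460)) = Add(-229510, 397970) = 168460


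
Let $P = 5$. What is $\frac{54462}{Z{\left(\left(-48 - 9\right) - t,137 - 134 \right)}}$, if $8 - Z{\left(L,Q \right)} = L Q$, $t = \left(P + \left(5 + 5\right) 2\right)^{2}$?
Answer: $\frac{27231}{1027} \approx 26.515$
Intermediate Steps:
$t = 625$ ($t = \left(5 + \left(5 + 5\right) 2\right)^{2} = \left(5 + 10 \cdot 2\right)^{2} = \left(5 + 20\right)^{2} = 25^{2} = 625$)
$Z{\left(L,Q \right)} = 8 - L Q$
$\frac{54462}{Z{\left(\left(-48 - 9\right) - t,137 - 134 \right)}} = \frac{54462}{8 - \left(\left(-48 - 9\right) - 625\right) \left(137 - 134\right)} = \frac{54462}{8 - \left(-57 - 625\right) 3} = \frac{54462}{8 - \left(-682\right) 3} = \frac{54462}{8 + 2046} = \frac{54462}{2054} = 54462 \cdot \frac{1}{2054} = \frac{27231}{1027}$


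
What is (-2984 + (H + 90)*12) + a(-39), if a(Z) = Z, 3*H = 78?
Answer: -1631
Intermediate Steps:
H = 26 (H = (⅓)*78 = 26)
(-2984 + (H + 90)*12) + a(-39) = (-2984 + (26 + 90)*12) - 39 = (-2984 + 116*12) - 39 = (-2984 + 1392) - 39 = -1592 - 39 = -1631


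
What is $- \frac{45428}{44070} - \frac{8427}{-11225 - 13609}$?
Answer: $- \frac{126130177}{182405730} \approx -0.69148$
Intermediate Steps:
$- \frac{45428}{44070} - \frac{8427}{-11225 - 13609} = \left(-45428\right) \frac{1}{44070} - \frac{8427}{-24834} = - \frac{22714}{22035} - - \frac{2809}{8278} = - \frac{22714}{22035} + \frac{2809}{8278} = - \frac{126130177}{182405730}$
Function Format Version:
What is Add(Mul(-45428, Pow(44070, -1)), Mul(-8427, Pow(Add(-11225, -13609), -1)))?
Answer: Rational(-126130177, 182405730) ≈ -0.69148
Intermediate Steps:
Add(Mul(-45428, Pow(44070, -1)), Mul(-8427, Pow(Add(-11225, -13609), -1))) = Add(Mul(-45428, Rational(1, 44070)), Mul(-8427, Pow(-24834, -1))) = Add(Rational(-22714, 22035), Mul(-8427, Rational(-1, 24834))) = Add(Rational(-22714, 22035), Rational(2809, 8278)) = Rational(-126130177, 182405730)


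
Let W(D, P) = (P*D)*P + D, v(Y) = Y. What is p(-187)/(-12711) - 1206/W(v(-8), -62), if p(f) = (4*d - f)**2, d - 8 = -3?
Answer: -217117629/65165060 ≈ -3.3318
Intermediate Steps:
d = 5 (d = 8 - 3 = 5)
p(f) = (20 - f)**2 (p(f) = (4*5 - f)**2 = (20 - f)**2)
W(D, P) = D + D*P**2 (W(D, P) = (D*P)*P + D = D*P**2 + D = D + D*P**2)
p(-187)/(-12711) - 1206/W(v(-8), -62) = (-20 - 187)**2/(-12711) - 1206*(-1/(8*(1 + (-62)**2))) = (-207)**2*(-1/12711) - 1206*(-1/(8*(1 + 3844))) = 42849*(-1/12711) - 1206/((-8*3845)) = -14283/4237 - 1206/(-30760) = -14283/4237 - 1206*(-1/30760) = -14283/4237 + 603/15380 = -217117629/65165060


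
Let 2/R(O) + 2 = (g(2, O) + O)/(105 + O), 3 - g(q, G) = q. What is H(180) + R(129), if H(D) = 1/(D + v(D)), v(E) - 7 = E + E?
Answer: -9833/7111 ≈ -1.3828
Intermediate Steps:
g(q, G) = 3 - q
v(E) = 7 + 2*E (v(E) = 7 + (E + E) = 7 + 2*E)
R(O) = 2/(-2 + (1 + O)/(105 + O)) (R(O) = 2/(-2 + ((3 - 1*2) + O)/(105 + O)) = 2/(-2 + ((3 - 2) + O)/(105 + O)) = 2/(-2 + (1 + O)/(105 + O)))
H(D) = 1/(7 + 3*D) (H(D) = 1/(D + (7 + 2*D)) = 1/(7 + 3*D))
H(180) + R(129) = 1/(7 + 3*180) + 2*(-105 - 1*129)/(209 + 129) = 1/(7 + 540) + 2*(-105 - 129)/338 = 1/547 + 2*(1/338)*(-234) = 1/547 - 18/13 = -9833/7111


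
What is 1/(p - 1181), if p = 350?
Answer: -1/831 ≈ -0.0012034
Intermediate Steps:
1/(p - 1181) = 1/(350 - 1181) = 1/(-831) = -1/831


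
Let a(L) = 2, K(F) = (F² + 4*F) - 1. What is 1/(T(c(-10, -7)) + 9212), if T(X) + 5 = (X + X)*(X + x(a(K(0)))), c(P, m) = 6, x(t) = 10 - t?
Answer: 1/9375 ≈ 0.00010667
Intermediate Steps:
K(F) = -1 + F² + 4*F
T(X) = -5 + 2*X*(8 + X) (T(X) = -5 + (X + X)*(X + (10 - 1*2)) = -5 + (2*X)*(X + (10 - 2)) = -5 + (2*X)*(X + 8) = -5 + (2*X)*(8 + X) = -5 + 2*X*(8 + X))
1/(T(c(-10, -7)) + 9212) = 1/((-5 + 2*6² + 16*6) + 9212) = 1/((-5 + 2*36 + 96) + 9212) = 1/((-5 + 72 + 96) + 9212) = 1/(163 + 9212) = 1/9375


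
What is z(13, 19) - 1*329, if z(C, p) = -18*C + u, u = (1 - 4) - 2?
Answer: -568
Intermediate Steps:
u = -5 (u = -3 - 2 = -5)
z(C, p) = -5 - 18*C (z(C, p) = -18*C - 5 = -5 - 18*C)
z(13, 19) - 1*329 = (-5 - 18*13) - 1*329 = (-5 - 234) - 329 = -239 - 329 = -568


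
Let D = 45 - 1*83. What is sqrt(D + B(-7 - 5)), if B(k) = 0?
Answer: I*sqrt(38) ≈ 6.1644*I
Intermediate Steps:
D = -38 (D = 45 - 83 = -38)
sqrt(D + B(-7 - 5)) = sqrt(-38 + 0) = sqrt(-38) = I*sqrt(38)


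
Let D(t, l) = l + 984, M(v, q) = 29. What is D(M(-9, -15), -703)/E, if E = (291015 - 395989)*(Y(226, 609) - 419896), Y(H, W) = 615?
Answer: 281/44013603694 ≈ 6.3844e-9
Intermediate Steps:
D(t, l) = 984 + l
E = 44013603694 (E = (291015 - 395989)*(615 - 419896) = -104974*(-419281) = 44013603694)
D(M(-9, -15), -703)/E = (984 - 703)/44013603694 = 281*(1/44013603694) = 281/44013603694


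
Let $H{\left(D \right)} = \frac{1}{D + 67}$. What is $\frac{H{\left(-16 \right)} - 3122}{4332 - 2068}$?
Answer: $- \frac{159221}{115464} \approx -1.379$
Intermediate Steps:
$H{\left(D \right)} = \frac{1}{67 + D}$
$\frac{H{\left(-16 \right)} - 3122}{4332 - 2068} = \frac{\frac{1}{67 - 16} - 3122}{4332 - 2068} = \frac{\frac{1}{51} - 3122}{2264} = \left(\frac{1}{51} - 3122\right) \frac{1}{2264} = \left(- \frac{159221}{51}\right) \frac{1}{2264} = - \frac{159221}{115464}$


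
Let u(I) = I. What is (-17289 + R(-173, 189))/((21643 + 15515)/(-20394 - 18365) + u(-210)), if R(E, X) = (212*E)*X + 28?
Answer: 269337259975/8176548 ≈ 32940.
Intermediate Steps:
R(E, X) = 28 + 212*E*X (R(E, X) = 212*E*X + 28 = 28 + 212*E*X)
(-17289 + R(-173, 189))/((21643 + 15515)/(-20394 - 18365) + u(-210)) = (-17289 + (28 + 212*(-173)*189))/((21643 + 15515)/(-20394 - 18365) - 210) = (-17289 + (28 - 6931764))/(37158/(-38759) - 210) = (-17289 - 6931736)/(37158*(-1/38759) - 210) = -6949025/(-37158/38759 - 210) = -6949025/(-8176548/38759) = -6949025*(-38759/8176548) = 269337259975/8176548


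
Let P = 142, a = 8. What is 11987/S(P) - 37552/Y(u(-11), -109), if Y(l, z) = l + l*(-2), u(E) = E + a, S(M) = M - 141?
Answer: -1591/3 ≈ -530.33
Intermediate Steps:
S(M) = -141 + M
u(E) = 8 + E (u(E) = E + 8 = 8 + E)
Y(l, z) = -l (Y(l, z) = l - 2*l = -l)
11987/S(P) - 37552/Y(u(-11), -109) = 11987/(-141 + 142) - 37552*(-1/(8 - 11)) = 11987/1 - 37552/((-1*(-3))) = 11987*1 - 37552/3 = 11987 - 37552*1/3 = 11987 - 37552/3 = -1591/3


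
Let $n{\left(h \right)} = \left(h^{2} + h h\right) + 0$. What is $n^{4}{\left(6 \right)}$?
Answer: $26873856$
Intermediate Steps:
$n{\left(h \right)} = 2 h^{2}$ ($n{\left(h \right)} = \left(h^{2} + h^{2}\right) + 0 = 2 h^{2} + 0 = 2 h^{2}$)
$n^{4}{\left(6 \right)} = \left(2 \cdot 6^{2}\right)^{4} = \left(2 \cdot 36\right)^{4} = 72^{4} = 26873856$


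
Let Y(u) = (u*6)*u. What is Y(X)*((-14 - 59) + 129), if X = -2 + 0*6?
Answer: 1344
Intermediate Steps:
X = -2 (X = -2 + 0 = -2)
Y(u) = 6*u² (Y(u) = (6*u)*u = 6*u²)
Y(X)*((-14 - 59) + 129) = (6*(-2)²)*((-14 - 59) + 129) = (6*4)*(-73 + 129) = 24*56 = 1344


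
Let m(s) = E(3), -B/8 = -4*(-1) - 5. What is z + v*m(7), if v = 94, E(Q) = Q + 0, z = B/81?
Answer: 22850/81 ≈ 282.10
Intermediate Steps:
B = 8 (B = -8*(-4*(-1) - 5) = -8*(4 - 5) = -8*(-1) = 8)
z = 8/81 ≈ 0.098765
E(Q) = Q
m(s) = 3
z + v*m(7) = 8/81 + 94*3 = 8/81 + 282 = 22850/81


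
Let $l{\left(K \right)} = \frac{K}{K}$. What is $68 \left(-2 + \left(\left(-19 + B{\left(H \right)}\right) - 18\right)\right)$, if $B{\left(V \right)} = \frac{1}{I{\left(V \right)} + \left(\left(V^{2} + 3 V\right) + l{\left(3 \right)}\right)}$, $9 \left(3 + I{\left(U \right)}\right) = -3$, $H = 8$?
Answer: $- \frac{681360}{257} \approx -2651.2$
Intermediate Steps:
$I{\left(U \right)} = - \frac{10}{3}$ ($I{\left(U \right)} = -3 + \frac{1}{9} \left(-3\right) = -3 - \frac{1}{3} = - \frac{10}{3}$)
$l{\left(K \right)} = 1$
$B{\left(V \right)} = \frac{1}{- \frac{7}{3} + V^{2} + 3 V}$ ($B{\left(V \right)} = \frac{1}{- \frac{10}{3} + \left(\left(V^{2} + 3 V\right) + 1\right)} = \frac{1}{- \frac{10}{3} + \left(1 + V^{2} + 3 V\right)} = \frac{1}{- \frac{7}{3} + V^{2} + 3 V}$)
$68 \left(-2 + \left(\left(-19 + B{\left(H \right)}\right) - 18\right)\right) = 68 \left(-2 - \left(37 - \frac{3}{-7 + 3 \cdot 8^{2} + 9 \cdot 8}\right)\right) = 68 \left(-2 - \left(37 - \frac{3}{-7 + 3 \cdot 64 + 72}\right)\right) = 68 \left(-2 - \left(37 - \frac{3}{-7 + 192 + 72}\right)\right) = 68 \left(-2 - \left(37 - \frac{3}{257}\right)\right) = 68 \left(-2 + \left(\left(-19 + 3 \cdot \frac{1}{257}\right) - 18\right)\right) = 68 \left(-2 + \left(\left(-19 + \frac{3}{257}\right) - 18\right)\right) = 68 \left(-2 - \frac{9506}{257}\right) = 68 \left(- \frac{10020}{257}\right) = - \frac{681360}{257}$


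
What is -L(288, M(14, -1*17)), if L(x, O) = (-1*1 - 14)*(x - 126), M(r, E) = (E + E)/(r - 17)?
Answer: 2430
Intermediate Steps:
M(r, E) = 2*E/(-17 + r) (M(r, E) = (2*E)/(-17 + r) = 2*E/(-17 + r))
L(x, O) = 1890 - 15*x (L(x, O) = (-1 - 14)*(-126 + x) = -15*(-126 + x) = 1890 - 15*x)
-L(288, M(14, -1*17)) = -(1890 - 15*288) = -(1890 - 4320) = -1*(-2430) = 2430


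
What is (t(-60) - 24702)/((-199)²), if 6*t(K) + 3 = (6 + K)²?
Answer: -48433/79202 ≈ -0.61151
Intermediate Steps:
t(K) = -½ + (6 + K)²/6
(t(-60) - 24702)/((-199)²) = ((-½ + (6 - 60)²/6) - 24702)/((-199)²) = ((-½ + (⅙)*(-54)²) - 24702)/39601 = ((-½ + (⅙)*2916) - 24702)*(1/39601) = ((-½ + 486) - 24702)*(1/39601) = (971/2 - 24702)*(1/39601) = -48433/2*1/39601 = -48433/79202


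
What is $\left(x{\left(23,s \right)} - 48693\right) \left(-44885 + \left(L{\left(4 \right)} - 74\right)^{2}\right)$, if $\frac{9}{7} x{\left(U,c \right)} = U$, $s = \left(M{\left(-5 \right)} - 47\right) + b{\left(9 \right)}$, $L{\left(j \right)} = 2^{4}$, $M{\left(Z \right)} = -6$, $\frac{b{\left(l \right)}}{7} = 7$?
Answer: $\frac{18189353596}{9} \approx 2.021 \cdot 10^{9}$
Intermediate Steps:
$b{\left(l \right)} = 49$ ($b{\left(l \right)} = 7 \cdot 7 = 49$)
$L{\left(j \right)} = 16$
$s = -4$ ($s = \left(-6 - 47\right) + 49 = -53 + 49 = -4$)
$x{\left(U,c \right)} = \frac{7 U}{9}$
$\left(x{\left(23,s \right)} - 48693\right) \left(-44885 + \left(L{\left(4 \right)} - 74\right)^{2}\right) = \left(\frac{7}{9} \cdot 23 - 48693\right) \left(-44885 + \left(16 - 74\right)^{2}\right) = \left(\frac{161}{9} - 48693\right) \left(-44885 + \left(-58\right)^{2}\right) = - \frac{438076 \left(-44885 + 3364\right)}{9} = \left(- \frac{438076}{9}\right) \left(-41521\right) = \frac{18189353596}{9}$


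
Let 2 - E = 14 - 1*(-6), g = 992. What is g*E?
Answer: -17856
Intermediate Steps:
E = -18 (E = 2 - (14 - 1*(-6)) = 2 - (14 + 6) = 2 - 1*20 = 2 - 20 = -18)
g*E = 992*(-18) = -17856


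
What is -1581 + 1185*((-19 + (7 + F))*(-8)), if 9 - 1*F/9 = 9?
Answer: 112179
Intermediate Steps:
F = 0 (F = 81 - 9*9 = 81 - 81 = 0)
-1581 + 1185*((-19 + (7 + F))*(-8)) = -1581 + 1185*((-19 + (7 + 0))*(-8)) = -1581 + 1185*((-19 + 7)*(-8)) = -1581 + 1185*(-12*(-8)) = -1581 + 1185*96 = -1581 + 113760 = 112179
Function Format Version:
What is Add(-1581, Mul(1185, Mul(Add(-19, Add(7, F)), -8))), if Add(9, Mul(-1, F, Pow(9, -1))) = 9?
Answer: 112179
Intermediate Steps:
F = 0 (F = Add(81, Mul(-9, 9)) = Add(81, -81) = 0)
Add(-1581, Mul(1185, Mul(Add(-19, Add(7, F)), -8))) = Add(-1581, Mul(1185, Mul(Add(-19, Add(7, 0)), -8))) = Add(-1581, Mul(1185, Mul(Add(-19, 7), -8))) = Add(-1581, Mul(1185, Mul(-12, -8))) = Add(-1581, Mul(1185, 96)) = Add(-1581, 113760) = 112179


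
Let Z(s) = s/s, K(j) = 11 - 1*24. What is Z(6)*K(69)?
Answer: -13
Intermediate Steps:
K(j) = -13 (K(j) = 11 - 24 = -13)
Z(s) = 1
Z(6)*K(69) = 1*(-13) = -13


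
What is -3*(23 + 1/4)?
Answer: -279/4 ≈ -69.750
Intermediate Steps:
-3*(23 + 1/4) = -3*93/4 = -279/4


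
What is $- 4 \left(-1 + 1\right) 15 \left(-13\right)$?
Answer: $0$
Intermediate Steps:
$- 4 \left(-1 + 1\right) 15 \left(-13\right) = \left(-4\right) 0 \cdot 15 \left(-13\right) = 0 \cdot 15 \left(-13\right) = 0 \left(-13\right) = 0$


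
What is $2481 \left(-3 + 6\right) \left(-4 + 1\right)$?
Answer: $-22329$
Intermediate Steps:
$2481 \left(-3 + 6\right) \left(-4 + 1\right) = 2481 \cdot 3 \left(-3\right) = 2481 \left(-9\right) = -22329$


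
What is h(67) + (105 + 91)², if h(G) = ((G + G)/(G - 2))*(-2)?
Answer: 2496772/65 ≈ 38412.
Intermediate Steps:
h(G) = -4*G/(-2 + G) (h(G) = ((2*G)/(-2 + G))*(-2) = (2*G/(-2 + G))*(-2) = -4*G/(-2 + G))
h(67) + (105 + 91)² = -4*67/(-2 + 67) + (105 + 91)² = -4*67/65 + 196² = -4*67*1/65 + 38416 = -268/65 + 38416 = 2496772/65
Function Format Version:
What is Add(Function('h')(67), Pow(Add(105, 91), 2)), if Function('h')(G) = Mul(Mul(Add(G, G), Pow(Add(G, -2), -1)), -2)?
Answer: Rational(2496772, 65) ≈ 38412.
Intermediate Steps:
Function('h')(G) = Mul(-4, G, Pow(Add(-2, G), -1)) (Function('h')(G) = Mul(Mul(Mul(2, G), Pow(Add(-2, G), -1)), -2) = Mul(Mul(2, G, Pow(Add(-2, G), -1)), -2) = Mul(-4, G, Pow(Add(-2, G), -1)))
Add(Function('h')(67), Pow(Add(105, 91), 2)) = Add(Mul(-4, 67, Pow(Add(-2, 67), -1)), Pow(Add(105, 91), 2)) = Add(Mul(-4, 67, Pow(65, -1)), Pow(196, 2)) = Add(Mul(-4, 67, Rational(1, 65)), 38416) = Add(Rational(-268, 65), 38416) = Rational(2496772, 65)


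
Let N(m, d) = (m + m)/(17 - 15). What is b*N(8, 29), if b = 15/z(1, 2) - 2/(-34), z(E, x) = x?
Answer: 1028/17 ≈ 60.471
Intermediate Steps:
N(m, d) = m (N(m, d) = (2*m)/2 = (2*m)*(½) = m)
b = 257/34 (b = 15/2 - 2/(-34) = 15*(½) - 2*(-1/34) = 15/2 + 1/17 = 257/34 ≈ 7.5588)
b*N(8, 29) = (257/34)*8 = 1028/17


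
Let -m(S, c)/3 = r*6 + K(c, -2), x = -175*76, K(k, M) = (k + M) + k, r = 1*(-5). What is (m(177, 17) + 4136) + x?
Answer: -9170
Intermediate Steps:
r = -5
K(k, M) = M + 2*k (K(k, M) = (M + k) + k = M + 2*k)
x = -13300
m(S, c) = 96 - 6*c (m(S, c) = -3*(-5*6 + (-2 + 2*c)) = -3*(-30 + (-2 + 2*c)) = -3*(-32 + 2*c) = 96 - 6*c)
(m(177, 17) + 4136) + x = ((96 - 6*17) + 4136) - 13300 = ((96 - 102) + 4136) - 13300 = (-6 + 4136) - 13300 = 4130 - 13300 = -9170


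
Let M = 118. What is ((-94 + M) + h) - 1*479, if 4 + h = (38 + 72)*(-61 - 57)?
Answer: -13439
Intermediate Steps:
h = -12984 (h = -4 + (38 + 72)*(-61 - 57) = -4 + 110*(-118) = -4 - 12980 = -12984)
((-94 + M) + h) - 1*479 = ((-94 + 118) - 12984) - 1*479 = (24 - 12984) - 479 = -12960 - 479 = -13439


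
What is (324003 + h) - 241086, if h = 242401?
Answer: 325318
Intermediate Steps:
(324003 + h) - 241086 = (324003 + 242401) - 241086 = 566404 - 241086 = 325318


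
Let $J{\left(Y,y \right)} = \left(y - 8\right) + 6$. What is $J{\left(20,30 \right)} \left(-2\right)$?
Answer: $-56$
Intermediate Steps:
$J{\left(Y,y \right)} = -2 + y$ ($J{\left(Y,y \right)} = \left(-8 + y\right) + 6 = -2 + y$)
$J{\left(20,30 \right)} \left(-2\right) = \left(-2 + 30\right) \left(-2\right) = 28 \left(-2\right) = -56$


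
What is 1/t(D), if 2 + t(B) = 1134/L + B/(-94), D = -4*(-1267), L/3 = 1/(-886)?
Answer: -47/15743304 ≈ -2.9854e-6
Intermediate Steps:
L = -3/886 (L = 3/(-886) = 3*(-1/886) = -3/886 ≈ -0.0033860)
D = 5068
t(B) = -334910 - B/94 (t(B) = -2 + (1134/(-3/886) + B/(-94)) = -2 + (1134*(-886/3) + B*(-1/94)) = -2 + (-334908 - B/94) = -334910 - B/94)
1/t(D) = 1/(-334910 - 1/94*5068) = 1/(-334910 - 2534/47) = 1/(-15743304/47) = -47/15743304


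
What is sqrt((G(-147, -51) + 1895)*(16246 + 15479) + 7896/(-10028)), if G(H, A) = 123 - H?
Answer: sqrt(431686228722807)/2507 ≈ 8287.6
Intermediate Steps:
sqrt((G(-147, -51) + 1895)*(16246 + 15479) + 7896/(-10028)) = sqrt(((123 - 1*(-147)) + 1895)*(16246 + 15479) + 7896/(-10028)) = sqrt(((123 + 147) + 1895)*31725 + 7896*(-1/10028)) = sqrt((270 + 1895)*31725 - 1974/2507) = sqrt(2165*31725 - 1974/2507) = sqrt(68684625 - 1974/2507) = sqrt(172192352901/2507) = sqrt(431686228722807)/2507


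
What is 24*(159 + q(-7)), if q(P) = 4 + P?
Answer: 3744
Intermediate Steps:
24*(159 + q(-7)) = 24*(159 + (4 - 7)) = 24*(159 - 3) = 24*156 = 3744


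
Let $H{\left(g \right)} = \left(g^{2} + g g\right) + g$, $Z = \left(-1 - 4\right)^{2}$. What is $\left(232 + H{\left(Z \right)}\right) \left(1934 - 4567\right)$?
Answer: $-3967931$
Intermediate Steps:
$Z = 25$ ($Z = \left(-5\right)^{2} = 25$)
$H{\left(g \right)} = g + 2 g^{2}$ ($H{\left(g \right)} = \left(g^{2} + g^{2}\right) + g = 2 g^{2} + g = g + 2 g^{2}$)
$\left(232 + H{\left(Z \right)}\right) \left(1934 - 4567\right) = \left(232 + 25 \left(1 + 2 \cdot 25\right)\right) \left(1934 - 4567\right) = \left(232 + 25 \left(1 + 50\right)\right) \left(-2633\right) = \left(232 + 25 \cdot 51\right) \left(-2633\right) = \left(232 + 1275\right) \left(-2633\right) = 1507 \left(-2633\right) = -3967931$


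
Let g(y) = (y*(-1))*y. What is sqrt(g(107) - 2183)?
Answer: 8*I*sqrt(213) ≈ 116.76*I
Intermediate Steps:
g(y) = -y**2 (g(y) = (-y)*y = -y**2)
sqrt(g(107) - 2183) = sqrt(-1*107**2 - 2183) = sqrt(-1*11449 - 2183) = sqrt(-11449 - 2183) = sqrt(-13632) = 8*I*sqrt(213)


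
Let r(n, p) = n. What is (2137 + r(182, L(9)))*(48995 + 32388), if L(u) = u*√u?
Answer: 188727177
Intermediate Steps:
L(u) = u^(3/2)
(2137 + r(182, L(9)))*(48995 + 32388) = (2137 + 182)*(48995 + 32388) = 2319*81383 = 188727177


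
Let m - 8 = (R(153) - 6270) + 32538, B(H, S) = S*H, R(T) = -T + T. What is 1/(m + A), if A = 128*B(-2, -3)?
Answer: 1/27044 ≈ 3.6977e-5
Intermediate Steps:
R(T) = 0
B(H, S) = H*S
A = 768 (A = 128*(-2*(-3)) = 128*6 = 768)
m = 26276 (m = 8 + ((0 - 6270) + 32538) = 8 + (-6270 + 32538) = 8 + 26268 = 26276)
1/(m + A) = 1/(26276 + 768) = 1/27044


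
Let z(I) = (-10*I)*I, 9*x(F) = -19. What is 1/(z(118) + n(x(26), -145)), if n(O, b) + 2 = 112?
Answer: -1/139130 ≈ -7.1875e-6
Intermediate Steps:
x(F) = -19/9 (x(F) = (1/9)*(-19) = -19/9)
z(I) = -10*I**2
n(O, b) = 110 (n(O, b) = -2 + 112 = 110)
1/(z(118) + n(x(26), -145)) = 1/(-10*118**2 + 110) = 1/(-10*13924 + 110) = 1/(-139240 + 110) = 1/(-139130) = -1/139130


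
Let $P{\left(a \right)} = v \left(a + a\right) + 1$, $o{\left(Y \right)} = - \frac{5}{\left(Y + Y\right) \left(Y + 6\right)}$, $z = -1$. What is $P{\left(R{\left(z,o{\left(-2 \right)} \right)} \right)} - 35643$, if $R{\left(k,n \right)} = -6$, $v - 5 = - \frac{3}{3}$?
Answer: $-35690$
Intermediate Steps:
$v = 4$ ($v = 5 - \frac{3}{3} = 5 - 1 = 4$)
$o{\left(Y \right)} = - \frac{5}{2 Y \left(6 + Y\right)}$
$P{\left(a \right)} = 1 + 8 a$ ($P{\left(a \right)} = 4 \left(a + a\right) + 1 = 4 \cdot 2 a + 1 = 8 a + 1 = 1 + 8 a$)
$P{\left(R{\left(z,o{\left(-2 \right)} \right)} \right)} - 35643 = \left(1 + 8 \left(-6\right)\right) - 35643 = \left(1 - 48\right) - 35643 = -47 - 35643 = -35690$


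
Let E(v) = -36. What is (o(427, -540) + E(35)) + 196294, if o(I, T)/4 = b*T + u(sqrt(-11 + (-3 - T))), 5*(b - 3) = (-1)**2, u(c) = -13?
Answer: 189294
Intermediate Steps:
b = 16/5 (b = 3 + (1/5)*(-1)**2 = 3 + (1/5)*1 = 3 + 1/5 = 16/5 ≈ 3.2000)
o(I, T) = -52 + 64*T/5 (o(I, T) = 4*(16*T/5 - 13) = 4*(-13 + 16*T/5) = -52 + 64*T/5)
(o(427, -540) + E(35)) + 196294 = ((-52 + (64/5)*(-540)) - 36) + 196294 = ((-52 - 6912) - 36) + 196294 = (-6964 - 36) + 196294 = -7000 + 196294 = 189294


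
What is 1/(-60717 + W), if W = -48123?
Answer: -1/108840 ≈ -9.1878e-6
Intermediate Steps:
1/(-60717 + W) = 1/(-60717 - 48123) = 1/(-108840) = -1/108840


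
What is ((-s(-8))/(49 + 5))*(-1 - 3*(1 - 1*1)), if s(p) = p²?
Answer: 32/27 ≈ 1.1852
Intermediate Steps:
((-s(-8))/(49 + 5))*(-1 - 3*(1 - 1*1)) = ((-1*(-8)²)/(49 + 5))*(-1 - 3*(1 - 1*1)) = (-1*64/54)*(-1 - 3*(1 - 1)) = (-64*1/54)*(-1 - 3*0) = -32*(-1 + 0)/27 = -32/27*(-1) = 32/27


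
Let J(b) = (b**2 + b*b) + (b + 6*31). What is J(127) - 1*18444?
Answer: 14127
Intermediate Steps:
J(b) = 186 + b + 2*b**2 (J(b) = (b**2 + b**2) + (b + 186) = 2*b**2 + (186 + b) = 186 + b + 2*b**2)
J(127) - 1*18444 = (186 + 127 + 2*127**2) - 1*18444 = (186 + 127 + 2*16129) - 18444 = (186 + 127 + 32258) - 18444 = 32571 - 18444 = 14127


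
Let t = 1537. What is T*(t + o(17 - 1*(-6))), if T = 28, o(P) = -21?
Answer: 42448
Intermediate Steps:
T*(t + o(17 - 1*(-6))) = 28*(1537 - 21) = 28*1516 = 42448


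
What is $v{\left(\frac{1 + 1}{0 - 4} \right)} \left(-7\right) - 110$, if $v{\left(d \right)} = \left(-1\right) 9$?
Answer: $-47$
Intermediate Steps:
$v{\left(d \right)} = -9$
$v{\left(\frac{1 + 1}{0 - 4} \right)} \left(-7\right) - 110 = \left(-9\right) \left(-7\right) - 110 = 63 - 110 = -47$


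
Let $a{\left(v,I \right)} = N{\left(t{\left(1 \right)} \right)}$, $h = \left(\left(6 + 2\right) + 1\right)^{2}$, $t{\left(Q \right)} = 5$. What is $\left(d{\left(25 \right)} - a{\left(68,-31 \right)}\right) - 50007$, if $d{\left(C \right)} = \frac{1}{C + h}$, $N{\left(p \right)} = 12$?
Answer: $- \frac{5302013}{106} \approx -50019.0$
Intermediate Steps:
$h = 81$ ($h = \left(8 + 1\right)^{2} = 9^{2} = 81$)
$a{\left(v,I \right)} = 12$
$d{\left(C \right)} = \frac{1}{81 + C}$ ($d{\left(C \right)} = \frac{1}{C + 81} = \frac{1}{81 + C}$)
$\left(d{\left(25 \right)} - a{\left(68,-31 \right)}\right) - 50007 = \left(\frac{1}{81 + 25} - 12\right) - 50007 = \left(\frac{1}{106} - 12\right) - 50007 = - \frac{1271}{106} - 50007 = - \frac{5302013}{106}$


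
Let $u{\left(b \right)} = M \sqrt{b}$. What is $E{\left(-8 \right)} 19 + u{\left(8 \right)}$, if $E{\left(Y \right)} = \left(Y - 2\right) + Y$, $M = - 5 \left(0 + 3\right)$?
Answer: $-342 - 30 \sqrt{2} \approx -384.43$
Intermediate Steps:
$M = -15$ ($M = \left(-5\right) 3 = -15$)
$E{\left(Y \right)} = -2 + 2 Y$ ($E{\left(Y \right)} = \left(-2 + Y\right) + Y = -2 + 2 Y$)
$u{\left(b \right)} = - 15 \sqrt{b}$
$E{\left(-8 \right)} 19 + u{\left(8 \right)} = \left(-2 + 2 \left(-8\right)\right) 19 - 15 \sqrt{8} = \left(-2 - 16\right) 19 - 15 \cdot 2 \sqrt{2} = \left(-18\right) 19 - 30 \sqrt{2} = -342 - 30 \sqrt{2}$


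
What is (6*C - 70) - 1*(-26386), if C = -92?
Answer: 25764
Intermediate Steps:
(6*C - 70) - 1*(-26386) = (6*(-92) - 70) - 1*(-26386) = (-552 - 70) + 26386 = -622 + 26386 = 25764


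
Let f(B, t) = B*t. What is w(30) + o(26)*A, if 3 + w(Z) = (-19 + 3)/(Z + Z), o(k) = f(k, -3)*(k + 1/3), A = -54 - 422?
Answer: 14665511/15 ≈ 9.7770e+5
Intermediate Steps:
A = -476
o(k) = -3*k*(⅓ + k) (o(k) = (k*(-3))*(k + 1/3) = (-3*k)*(k + ⅓) = (-3*k)*(⅓ + k) = -3*k*(⅓ + k))
w(Z) = -3 - 8/Z (w(Z) = -3 + (-19 + 3)/(Z + Z) = -3 - 16*1/(2*Z) = -3 - 8/Z)
w(30) + o(26)*A = (-3 - 8/30) - 1*26*(1 + 3*26)*(-476) = (-3 - 8*1/30) - 1*26*(1 + 78)*(-476) = (-3 - 4/15) - 1*26*79*(-476) = -49/15 - 2054*(-476) = -49/15 + 977704 = 14665511/15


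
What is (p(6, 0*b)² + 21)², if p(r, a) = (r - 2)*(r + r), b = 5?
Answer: 5405625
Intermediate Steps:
p(r, a) = 2*r*(-2 + r) (p(r, a) = (-2 + r)*(2*r) = 2*r*(-2 + r))
(p(6, 0*b)² + 21)² = ((2*6*(-2 + 6))² + 21)² = ((2*6*4)² + 21)² = (48² + 21)² = (2304 + 21)² = 2325² = 5405625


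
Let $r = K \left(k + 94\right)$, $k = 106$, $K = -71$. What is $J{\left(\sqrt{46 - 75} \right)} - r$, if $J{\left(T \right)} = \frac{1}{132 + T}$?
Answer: $\frac{247832732}{17453} - \frac{i \sqrt{29}}{17453} \approx 14200.0 - 0.00030855 i$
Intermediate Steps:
$r = -14200$ ($r = - 71 \left(106 + 94\right) = \left(-71\right) 200 = -14200$)
$J{\left(\sqrt{46 - 75} \right)} - r = \frac{1}{132 + \sqrt{46 - 75}} - -14200 = \frac{1}{132 + \sqrt{-29}} + 14200 = \frac{1}{132 + i \sqrt{29}} + 14200 = 14200 + \frac{1}{132 + i \sqrt{29}}$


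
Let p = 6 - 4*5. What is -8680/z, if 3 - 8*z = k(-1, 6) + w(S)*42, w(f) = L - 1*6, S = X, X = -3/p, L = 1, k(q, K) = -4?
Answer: -320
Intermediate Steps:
p = -14 (p = 6 - 20 = -14)
X = 3/14 (X = -3/(-14) = -3*(-1/14) = 3/14 ≈ 0.21429)
S = 3/14 ≈ 0.21429
w(f) = -5 (w(f) = 1 - 1*6 = 1 - 6 = -5)
z = 217/8 (z = 3/8 - (-4 - 5*42)/8 = 3/8 - (-4 - 210)/8 = 3/8 - 1/8*(-214) = 3/8 + 107/4 = 217/8 ≈ 27.125)
-8680/z = -8680/217/8 = -8680*8/217 = -320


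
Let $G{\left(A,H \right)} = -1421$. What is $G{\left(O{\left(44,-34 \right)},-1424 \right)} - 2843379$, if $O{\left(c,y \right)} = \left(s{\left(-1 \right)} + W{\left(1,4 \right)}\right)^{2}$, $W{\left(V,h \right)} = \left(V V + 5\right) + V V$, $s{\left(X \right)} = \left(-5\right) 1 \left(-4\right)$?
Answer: $-2844800$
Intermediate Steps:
$s{\left(X \right)} = 20$ ($s{\left(X \right)} = \left(-5\right) \left(-4\right) = 20$)
$W{\left(V,h \right)} = 5 + 2 V^{2}$ ($W{\left(V,h \right)} = \left(V^{2} + 5\right) + V^{2} = \left(5 + V^{2}\right) + V^{2} = 5 + 2 V^{2}$)
$O{\left(c,y \right)} = 729$ ($O{\left(c,y \right)} = \left(20 + \left(5 + 2 \cdot 1^{2}\right)\right)^{2} = \left(20 + \left(5 + 2 \cdot 1\right)\right)^{2} = \left(20 + \left(5 + 2\right)\right)^{2} = \left(20 + 7\right)^{2} = 27^{2} = 729$)
$G{\left(O{\left(44,-34 \right)},-1424 \right)} - 2843379 = -1421 - 2843379 = -2844800$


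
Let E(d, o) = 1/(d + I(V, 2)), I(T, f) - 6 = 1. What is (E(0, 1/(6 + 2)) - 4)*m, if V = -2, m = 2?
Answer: -54/7 ≈ -7.7143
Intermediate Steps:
I(T, f) = 7 (I(T, f) = 6 + 1 = 7)
E(d, o) = 1/(7 + d) (E(d, o) = 1/(d + 7) = 1/(7 + d))
(E(0, 1/(6 + 2)) - 4)*m = (1/(7 + 0) - 4)*2 = (1/7 - 4)*2 = -27/7*2 = -54/7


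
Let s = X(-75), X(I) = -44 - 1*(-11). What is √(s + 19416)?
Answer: √19383 ≈ 139.22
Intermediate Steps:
X(I) = -33 (X(I) = -44 + 11 = -33)
s = -33
√(s + 19416) = √(-33 + 19416) = √19383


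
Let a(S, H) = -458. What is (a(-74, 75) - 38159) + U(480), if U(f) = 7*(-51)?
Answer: -38974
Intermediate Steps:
U(f) = -357
(a(-74, 75) - 38159) + U(480) = (-458 - 38159) - 357 = -38617 - 357 = -38974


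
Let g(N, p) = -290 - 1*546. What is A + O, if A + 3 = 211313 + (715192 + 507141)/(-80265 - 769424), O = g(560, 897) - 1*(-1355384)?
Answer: 1330491095829/849689 ≈ 1.5659e+6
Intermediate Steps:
g(N, p) = -836 (g(N, p) = -290 - 546 = -836)
O = 1354548 (O = -836 - 1*(-1355384) = -836 + 1355384 = 1354548)
A = 179546560257/849689 (A = -3 + (211313 + (715192 + 507141)/(-80265 - 769424)) = -3 + (211313 + 1222333/(-849689)) = -3 + (211313 + 1222333*(-1/849689)) = -3 + (211313 - 1222333/849689) = -3 + 179549109324/849689 = 179546560257/849689 ≈ 2.1131e+5)
A + O = 179546560257/849689 + 1354548 = 1330491095829/849689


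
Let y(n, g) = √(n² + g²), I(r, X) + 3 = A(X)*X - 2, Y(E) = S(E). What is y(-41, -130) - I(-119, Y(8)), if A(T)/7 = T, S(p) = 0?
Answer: 5 + √18581 ≈ 141.31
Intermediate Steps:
A(T) = 7*T
Y(E) = 0
I(r, X) = -5 + 7*X² (I(r, X) = -3 + ((7*X)*X - 2) = -3 + (7*X² - 2) = -3 + (-2 + 7*X²) = -5 + 7*X²)
y(n, g) = √(g² + n²)
y(-41, -130) - I(-119, Y(8)) = √((-130)² + (-41)²) - (-5 + 7*0²) = √(16900 + 1681) - (-5 + 7*0) = √18581 - (-5 + 0) = √18581 - 1*(-5) = √18581 + 5 = 5 + √18581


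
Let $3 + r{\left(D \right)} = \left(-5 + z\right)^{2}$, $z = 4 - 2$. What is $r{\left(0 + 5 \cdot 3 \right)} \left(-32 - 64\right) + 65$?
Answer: $-511$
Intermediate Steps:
$z = 2$ ($z = 4 - 2 = 2$)
$r{\left(D \right)} = 6$ ($r{\left(D \right)} = -3 + \left(-5 + 2\right)^{2} = -3 + \left(-3\right)^{2} = -3 + 9 = 6$)
$r{\left(0 + 5 \cdot 3 \right)} \left(-32 - 64\right) + 65 = 6 \left(-32 - 64\right) + 65 = 6 \left(-96\right) + 65 = -576 + 65 = -511$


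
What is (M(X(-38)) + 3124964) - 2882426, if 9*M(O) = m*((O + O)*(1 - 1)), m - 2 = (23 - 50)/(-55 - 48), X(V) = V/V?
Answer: 242538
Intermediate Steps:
X(V) = 1
m = 233/103 (m = 2 + (23 - 50)/(-55 - 48) = 2 - 27/(-103) = 2 - 27*(-1/103) = 2 + 27/103 = 233/103 ≈ 2.2621)
M(O) = 0 (M(O) = (233*((O + O)*(1 - 1))/103)/9 = (233*((2*O)*0)/103)/9 = ((233/103)*0)/9 = (⅑)*0 = 0)
(M(X(-38)) + 3124964) - 2882426 = (0 + 3124964) - 2882426 = 3124964 - 2882426 = 242538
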